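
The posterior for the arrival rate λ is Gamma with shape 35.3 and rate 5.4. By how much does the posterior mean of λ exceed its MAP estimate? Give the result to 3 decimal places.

Mode = (α−1)/β = 34.3/5.4 = 6.352.
Mean = α/β = 35.3/5.4 = 6.537.
Difference = 6.537 − 6.352 = 0.185.

0.185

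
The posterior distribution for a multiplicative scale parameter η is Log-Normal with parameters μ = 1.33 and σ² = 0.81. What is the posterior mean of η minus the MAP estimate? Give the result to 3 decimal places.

3.987

Mode = exp(μ − σ²) = exp(0.52) = 1.682.
Mean = exp(μ + σ²/2) = exp(1.735) = 5.669.
Difference = 5.669 − 1.682 = 3.987.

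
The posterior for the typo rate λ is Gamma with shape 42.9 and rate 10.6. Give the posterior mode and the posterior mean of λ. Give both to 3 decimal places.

Mode = (α−1)/β = 41.9/10.6 = 3.953.
Mean = α/β = 42.9/10.6 = 4.047.
The posterior is right-skewed, so the mean exceeds the mode.

MAP: 3.953. Posterior mean: 4.047.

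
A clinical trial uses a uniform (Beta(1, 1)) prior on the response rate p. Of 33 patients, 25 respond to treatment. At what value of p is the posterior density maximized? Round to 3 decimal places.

Posterior: Beta(1+25, 1+8) = Beta(26, 9).
Mode = (26−1)/(26+9−2) = 25/33 = 0.758.
Mean = 26/(26+9) = 26/35 = 0.743.
This is the posterior mode — the MAP estimate.

0.758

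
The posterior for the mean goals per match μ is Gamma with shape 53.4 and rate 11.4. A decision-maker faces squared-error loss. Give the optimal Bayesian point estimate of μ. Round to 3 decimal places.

4.684

Mode = (α−1)/β = 52.4/11.4 = 4.596.
Mean = α/β = 53.4/11.4 = 4.684.
Squared-error loss ⇒ the optimal estimator is the posterior mean.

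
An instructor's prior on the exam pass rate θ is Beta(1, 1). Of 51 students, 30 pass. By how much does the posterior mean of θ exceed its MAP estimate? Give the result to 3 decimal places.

Posterior: Beta(1+30, 1+21) = Beta(31, 22).
Mode = (31−1)/(31+22−2) = 30/51 = 0.588.
Mean = 31/(31+22) = 31/53 = 0.585.
Difference = 0.585 − 0.588 = -0.003.

-0.003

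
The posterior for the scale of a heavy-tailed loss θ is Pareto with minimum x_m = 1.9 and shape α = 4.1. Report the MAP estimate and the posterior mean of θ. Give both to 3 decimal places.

The Pareto density is strictly decreasing on [x_m, ∞), so the mode is x_m = 1.900.
Mean = α·x_m/(α−1) = 4.1·1.9/3.1 = 2.513.
Right-skewed posterior ⇒ mode < mean.

MAP estimate = 1.900, posterior mean = 2.513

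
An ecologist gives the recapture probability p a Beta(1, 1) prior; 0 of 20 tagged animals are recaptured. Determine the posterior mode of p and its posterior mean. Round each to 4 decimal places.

MAP = 0.0000; posterior mean = 0.0455

Posterior: Beta(1+0, 1+20) = Beta(1, 21).
Since α = 1 ≤ 1 and β > 1, the Beta density is monotone decreasing on [0,1]; the mode is at 0.
Mean = 1/(1+21) = 0.0455.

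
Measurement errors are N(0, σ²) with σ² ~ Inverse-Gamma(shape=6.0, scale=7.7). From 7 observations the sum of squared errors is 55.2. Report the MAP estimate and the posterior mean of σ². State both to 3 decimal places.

Posterior: Inverse-Gamma(shape = 6.0+7/2 = 9.5, scale = 7.7+55.2/2 = 35.3).
Mode = β/(α+1) = 35.3/10.5 = 3.362.
Mean = β/(α−1) = 35.3/8.5 = 4.153.

σ²_MAP = 3.362, E[σ²|data] = 4.153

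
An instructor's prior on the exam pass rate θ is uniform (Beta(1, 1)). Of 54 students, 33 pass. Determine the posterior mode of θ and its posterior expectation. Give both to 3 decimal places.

MAP: 0.611. Posterior mean: 0.607.

Posterior: Beta(1+33, 1+21) = Beta(34, 22).
Mode = (34−1)/(34+22−2) = 33/54 = 0.611.
Mean = 34/(34+22) = 34/56 = 0.607.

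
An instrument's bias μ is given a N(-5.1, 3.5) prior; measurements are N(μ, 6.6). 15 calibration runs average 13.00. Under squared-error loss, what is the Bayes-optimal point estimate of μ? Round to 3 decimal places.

10.979

Posterior for μ is Normal. Precision-weighted mean: (1/3.5·-5.1 + 15/6.6·13.00) / (1/3.5 + 15/6.6) = 10.979.
A Normal posterior is symmetric, so mode = mean.
Squared-error loss ⇒ the optimal estimator is the posterior mean.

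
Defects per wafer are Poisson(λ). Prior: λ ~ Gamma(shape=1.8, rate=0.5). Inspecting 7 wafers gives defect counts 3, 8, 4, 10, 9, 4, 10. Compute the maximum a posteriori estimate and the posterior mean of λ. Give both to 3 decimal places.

maximum a posteriori estimate = 6.507, posterior mean = 6.640

Σ counts = 48. Posterior: Gamma(shape = 1.8+48 = 49.8, rate = 0.5+7 = 7.5).
Mode = (α−1)/β = 48.8/7.5 = 6.507.
Mean = α/β = 49.8/7.5 = 6.640.
The posterior is right-skewed, so the mean exceeds the mode.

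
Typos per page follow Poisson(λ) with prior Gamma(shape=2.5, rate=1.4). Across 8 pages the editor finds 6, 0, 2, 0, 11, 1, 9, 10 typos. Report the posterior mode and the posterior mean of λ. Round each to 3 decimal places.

λ_MAP = 4.309, E[λ|data] = 4.415

Σ counts = 39. Posterior: Gamma(shape = 2.5+39 = 41.5, rate = 1.4+8 = 9.4).
Mode = (α−1)/β = 40.5/9.4 = 4.309.
Mean = α/β = 41.5/9.4 = 4.415.
The mean is pulled above the mode by the posterior's right skew.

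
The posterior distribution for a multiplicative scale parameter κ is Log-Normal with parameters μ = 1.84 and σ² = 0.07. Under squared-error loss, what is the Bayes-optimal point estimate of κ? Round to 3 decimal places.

Mode = exp(μ − σ²) = exp(1.77) = 5.871.
Mean = exp(μ + σ²/2) = exp(1.875) = 6.521.
Squared-error loss ⇒ the optimal estimator is the posterior mean.

6.521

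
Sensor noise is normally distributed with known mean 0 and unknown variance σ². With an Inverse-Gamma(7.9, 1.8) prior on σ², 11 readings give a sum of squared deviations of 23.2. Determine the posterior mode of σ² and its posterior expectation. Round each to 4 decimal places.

Posterior: Inverse-Gamma(shape = 7.9+11/2 = 13.4, scale = 1.8+23.2/2 = 13.4).
Mode = β/(α+1) = 13.4/14.4 = 0.9306.
Mean = β/(α−1) = 13.4/12.4 = 1.0806.
Mean > mode: the posterior has a right tail.

σ²_MAP = 0.9306, E[σ²|data] = 1.0806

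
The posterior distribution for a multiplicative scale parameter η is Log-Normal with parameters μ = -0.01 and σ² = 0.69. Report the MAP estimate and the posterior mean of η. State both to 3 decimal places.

η_MAP = 0.497, E[η|data] = 1.398

Mode = exp(μ − σ²) = exp(-0.70) = 0.497.
Mean = exp(μ + σ²/2) = exp(0.335) = 1.398.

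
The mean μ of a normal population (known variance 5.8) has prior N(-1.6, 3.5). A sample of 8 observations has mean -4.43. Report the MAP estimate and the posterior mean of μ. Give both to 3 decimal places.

MAP = -3.944, posterior mean = -3.944

Posterior for μ is Normal. Precision-weighted mean: (1/3.5·-1.6 + 8/5.8·-4.43) / (1/3.5 + 8/5.8) = -3.944.
A Normal posterior is symmetric, so mode = mean.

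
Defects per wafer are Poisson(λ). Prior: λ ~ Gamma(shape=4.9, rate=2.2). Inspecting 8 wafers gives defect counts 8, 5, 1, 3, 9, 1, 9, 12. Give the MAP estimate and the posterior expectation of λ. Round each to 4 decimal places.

MAP: 5.0882. Posterior mean: 5.1863.

Σ counts = 48. Posterior: Gamma(shape = 4.9+48 = 52.9, rate = 2.2+8 = 10.2).
Mode = (α−1)/β = 51.9/10.2 = 5.0882.
Mean = α/β = 52.9/10.2 = 5.1863.
Mean > mode: the posterior has a right tail.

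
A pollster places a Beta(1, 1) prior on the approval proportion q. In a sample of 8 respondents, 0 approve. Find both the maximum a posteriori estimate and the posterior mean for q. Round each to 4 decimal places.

Posterior: Beta(1+0, 1+8) = Beta(1, 9).
Since α = 1 ≤ 1 and β > 1, the Beta density is monotone decreasing on [0,1]; the mode is at 0.
Mean = 1/(1+9) = 0.1000.

MAP = 0.0000, posterior mean = 0.1000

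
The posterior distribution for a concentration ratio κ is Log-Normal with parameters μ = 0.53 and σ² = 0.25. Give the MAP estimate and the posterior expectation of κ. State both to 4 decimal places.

MAP estimate = 1.3231, posterior expectation = 1.9251

Mode = exp(μ − σ²) = exp(0.28) = 1.3231.
Mean = exp(μ + σ²/2) = exp(0.655) = 1.9251.
The mean is pulled above the mode by the posterior's right skew.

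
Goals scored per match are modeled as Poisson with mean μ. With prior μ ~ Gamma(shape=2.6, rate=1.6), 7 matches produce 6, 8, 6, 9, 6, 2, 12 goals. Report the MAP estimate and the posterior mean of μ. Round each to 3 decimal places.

MAP estimate = 5.884, posterior mean = 6.000

Σ counts = 49. Posterior: Gamma(shape = 2.6+49 = 51.6, rate = 1.6+7 = 8.6).
Mode = (α−1)/β = 50.6/8.6 = 5.884.
Mean = α/β = 51.6/8.6 = 6.000.
The mean is pulled above the mode by the posterior's right skew.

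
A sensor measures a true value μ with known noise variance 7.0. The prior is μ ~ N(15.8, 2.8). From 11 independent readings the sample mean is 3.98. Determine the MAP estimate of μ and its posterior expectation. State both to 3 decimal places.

Posterior for μ is Normal. Precision-weighted mean: (1/2.8·15.8 + 11/7.0·3.98) / (1/2.8 + 11/7.0) = 6.169.
A Normal posterior is symmetric, so mode = mean.

MAP = 6.169, posterior mean = 6.169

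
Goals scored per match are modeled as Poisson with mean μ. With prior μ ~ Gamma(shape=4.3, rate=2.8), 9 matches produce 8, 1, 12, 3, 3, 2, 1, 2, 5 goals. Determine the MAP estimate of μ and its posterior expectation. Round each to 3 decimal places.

Σ counts = 37. Posterior: Gamma(shape = 4.3+37 = 41.3, rate = 2.8+9 = 11.8).
Mode = (α−1)/β = 40.3/11.8 = 3.415.
Mean = α/β = 41.3/11.8 = 3.500.
The mean is pulled above the mode by the posterior's right skew.

MAP: 3.415. Posterior mean: 3.500.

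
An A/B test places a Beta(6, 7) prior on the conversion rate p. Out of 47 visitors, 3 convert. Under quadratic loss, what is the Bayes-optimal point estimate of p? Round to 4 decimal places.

Posterior: Beta(6+3, 7+44) = Beta(9, 51).
Mode = (9−1)/(9+51−2) = 8/58 = 0.1379.
Mean = 9/(9+51) = 9/60 = 0.1500.
Quadratic loss ⇒ the optimal estimator is the posterior mean.

0.1500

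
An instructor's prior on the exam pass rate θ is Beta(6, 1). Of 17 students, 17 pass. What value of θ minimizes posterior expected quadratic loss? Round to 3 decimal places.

0.958

Posterior: Beta(6+17, 1+0) = Beta(23, 1).
Since β = 1 ≤ 1 and α > 1, the Beta density is monotone increasing on [0,1]; the mode is at 1.
Mean = 23/(23+1) = 0.958.
Quadratic loss ⇒ the optimal estimator is the posterior mean.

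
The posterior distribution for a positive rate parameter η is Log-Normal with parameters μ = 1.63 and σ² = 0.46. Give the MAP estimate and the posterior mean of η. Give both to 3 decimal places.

MAP: 3.222. Posterior mean: 6.424.

Mode = exp(μ − σ²) = exp(1.17) = 3.222.
Mean = exp(μ + σ²/2) = exp(1.860) = 6.424.
Mean > mode: the posterior has a right tail.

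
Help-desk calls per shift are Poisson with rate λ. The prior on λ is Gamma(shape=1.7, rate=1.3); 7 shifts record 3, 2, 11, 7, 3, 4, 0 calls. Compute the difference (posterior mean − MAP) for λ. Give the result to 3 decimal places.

0.120

Σ counts = 30. Posterior: Gamma(shape = 1.7+30 = 31.7, rate = 1.3+7 = 8.3).
Mode = (α−1)/β = 30.7/8.3 = 3.699.
Mean = α/β = 31.7/8.3 = 3.819.
Difference = 3.819 − 3.699 = 0.120.
The posterior is right-skewed, so the mean exceeds the mode.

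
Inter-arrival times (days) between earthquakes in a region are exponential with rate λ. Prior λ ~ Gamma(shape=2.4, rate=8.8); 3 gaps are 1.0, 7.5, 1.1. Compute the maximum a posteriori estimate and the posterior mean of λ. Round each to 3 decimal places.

maximum a posteriori estimate = 0.239, posterior mean = 0.293

Σ times = 9.6. Posterior: Gamma(shape = 2.4+3 = 5.4, rate = 8.8+9.6 = 18.4).
Mode = (α−1)/β = 4.4/18.4 = 0.239.
Mean = α/β = 5.4/18.4 = 0.293.
The posterior is right-skewed, so the mean exceeds the mode.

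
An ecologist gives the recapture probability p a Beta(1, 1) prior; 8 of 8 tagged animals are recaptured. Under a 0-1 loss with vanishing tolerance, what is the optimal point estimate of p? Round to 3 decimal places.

1.000

Posterior: Beta(1+8, 1+0) = Beta(9, 1).
Since β = 1 ≤ 1 and α > 1, the Beta density is monotone increasing on [0,1]; the mode is at 1.
Mean = 9/(9+1) = 0.900.
This is the posterior mode — the MAP estimate.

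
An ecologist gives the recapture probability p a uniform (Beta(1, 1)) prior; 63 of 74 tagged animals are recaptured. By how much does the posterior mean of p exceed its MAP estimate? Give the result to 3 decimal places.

-0.009

Posterior: Beta(1+63, 1+11) = Beta(64, 12).
Mode = (64−1)/(64+12−2) = 63/74 = 0.851.
With a flat prior the MAP equals the MLE, 63/74.
Mean = 64/(64+12) = 64/76 = 0.842.
Difference = 0.842 − 0.851 = -0.009.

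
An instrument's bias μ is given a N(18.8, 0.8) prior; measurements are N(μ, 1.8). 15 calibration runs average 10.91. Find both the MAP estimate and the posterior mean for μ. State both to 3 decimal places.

Posterior for μ is Normal. Precision-weighted mean: (1/0.8·18.8 + 15/1.8·10.91) / (1/0.8 + 15/1.8) = 11.939.
A Normal posterior is symmetric, so mode = mean.

μ_MAP = 11.939, E[μ|data] = 11.939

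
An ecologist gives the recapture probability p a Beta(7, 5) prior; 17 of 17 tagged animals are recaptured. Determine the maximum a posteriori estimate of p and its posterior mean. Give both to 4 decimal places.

Posterior: Beta(7+17, 5+0) = Beta(24, 5).
Mode = (24−1)/(24+5−2) = 23/27 = 0.8519.
Mean = 24/(24+5) = 24/29 = 0.8276.

MAP: 0.8519. Posterior mean: 0.8276.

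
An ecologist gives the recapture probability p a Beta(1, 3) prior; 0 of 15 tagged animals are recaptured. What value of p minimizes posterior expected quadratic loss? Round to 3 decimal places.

0.053

Posterior: Beta(1+0, 3+15) = Beta(1, 18).
Since α = 1 ≤ 1 and β > 1, the Beta density is monotone decreasing on [0,1]; the mode is at 0.
Mean = 1/(1+18) = 0.053.
Quadratic loss ⇒ the optimal estimator is the posterior mean.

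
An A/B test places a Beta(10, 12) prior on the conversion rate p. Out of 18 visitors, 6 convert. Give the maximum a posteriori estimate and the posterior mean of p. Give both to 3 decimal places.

Posterior: Beta(10+6, 12+12) = Beta(16, 24).
Mode = (16−1)/(16+24−2) = 15/38 = 0.395.
Mean = 16/(16+24) = 16/40 = 0.400.
The mean is pulled above the mode by the posterior's right skew.

maximum a posteriori estimate = 0.395, posterior mean = 0.400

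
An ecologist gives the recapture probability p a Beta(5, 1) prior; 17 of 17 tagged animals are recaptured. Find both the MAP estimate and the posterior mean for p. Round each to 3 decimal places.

Posterior: Beta(5+17, 1+0) = Beta(22, 1).
Since β = 1 ≤ 1 and α > 1, the Beta density is monotone increasing on [0,1]; the mode is at 1.
Mean = 22/(22+1) = 0.957.

MAP = 1.000, posterior mean = 0.957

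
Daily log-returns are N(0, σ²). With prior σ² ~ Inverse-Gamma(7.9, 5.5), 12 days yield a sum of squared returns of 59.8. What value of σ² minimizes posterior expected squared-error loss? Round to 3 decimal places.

Posterior: Inverse-Gamma(shape = 7.9+12/2 = 13.9, scale = 5.5+59.8/2 = 35.4).
Mode = β/(α+1) = 35.4/14.9 = 2.376.
Mean = β/(α−1) = 35.4/12.9 = 2.744.
Squared-error loss ⇒ the optimal estimator is the posterior mean.

2.744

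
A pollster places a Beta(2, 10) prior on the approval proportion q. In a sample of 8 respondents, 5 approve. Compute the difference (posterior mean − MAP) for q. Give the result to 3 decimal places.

0.017

Posterior: Beta(2+5, 10+3) = Beta(7, 13).
Mode = (7−1)/(7+13−2) = 6/18 = 0.333.
Mean = 7/(7+13) = 7/20 = 0.350.
Difference = 0.350 − 0.333 = 0.017.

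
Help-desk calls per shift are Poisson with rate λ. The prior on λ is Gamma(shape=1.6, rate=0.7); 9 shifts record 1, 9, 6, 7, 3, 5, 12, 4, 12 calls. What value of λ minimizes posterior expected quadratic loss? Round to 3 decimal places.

6.247

Σ counts = 59. Posterior: Gamma(shape = 1.6+59 = 60.6, rate = 0.7+9 = 9.7).
Mode = (α−1)/β = 59.6/9.7 = 6.144.
Mean = α/β = 60.6/9.7 = 6.247.
Quadratic loss ⇒ the optimal estimator is the posterior mean.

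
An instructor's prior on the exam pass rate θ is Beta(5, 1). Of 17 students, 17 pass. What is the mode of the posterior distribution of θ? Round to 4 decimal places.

1.0000

Posterior: Beta(5+17, 1+0) = Beta(22, 1).
Since β = 1 ≤ 1 and α > 1, the Beta density is monotone increasing on [0,1]; the mode is at 1.
Mean = 22/(22+1) = 0.9565.
This is the posterior mode — the MAP estimate.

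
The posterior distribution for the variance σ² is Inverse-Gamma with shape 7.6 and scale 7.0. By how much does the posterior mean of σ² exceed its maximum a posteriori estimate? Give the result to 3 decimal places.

Mode = β/(α+1) = 7.0/8.6 = 0.814.
Mean = β/(α−1) = 7.0/6.6 = 1.061.
Difference = 1.061 − 0.814 = 0.247.
Mean > mode: the posterior has a right tail.

0.247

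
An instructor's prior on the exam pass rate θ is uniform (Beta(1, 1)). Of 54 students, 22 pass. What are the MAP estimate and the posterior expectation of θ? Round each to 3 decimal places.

MAP estimate = 0.407, posterior expectation = 0.411

Posterior: Beta(1+22, 1+32) = Beta(23, 33).
Mode = (23−1)/(23+33−2) = 22/54 = 0.407.
Mean = 23/(23+33) = 23/56 = 0.411.
The posterior is right-skewed, so the mean exceeds the mode.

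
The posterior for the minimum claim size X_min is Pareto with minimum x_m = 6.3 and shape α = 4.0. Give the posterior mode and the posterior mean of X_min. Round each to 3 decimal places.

X_min_MAP = 6.300, E[X_min|data] = 8.400

The Pareto density is strictly decreasing on [x_m, ∞), so the mode is x_m = 6.300.
Mean = α·x_m/(α−1) = 4.0·6.3/3.0 = 8.400.
The mean is pulled above the mode by the posterior's right skew.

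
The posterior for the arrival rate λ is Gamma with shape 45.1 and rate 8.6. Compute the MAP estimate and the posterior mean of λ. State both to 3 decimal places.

MAP = 5.128; posterior mean = 5.244

Mode = (α−1)/β = 44.1/8.6 = 5.128.
Mean = α/β = 45.1/8.6 = 5.244.
Right-skewed posterior ⇒ mode < mean.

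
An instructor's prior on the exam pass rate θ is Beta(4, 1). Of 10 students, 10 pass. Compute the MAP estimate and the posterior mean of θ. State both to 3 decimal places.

Posterior: Beta(4+10, 1+0) = Beta(14, 1).
Since β = 1 ≤ 1 and α > 1, the Beta density is monotone increasing on [0,1]; the mode is at 1.
Mean = 14/(14+1) = 0.933.

MAP estimate = 1.000, posterior mean = 0.933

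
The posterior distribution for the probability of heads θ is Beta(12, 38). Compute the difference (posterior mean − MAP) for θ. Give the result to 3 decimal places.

Mode = (12−1)/(12+38−2) = 11/48 = 0.229.
Mean = 12/(12+38) = 12/50 = 0.240.
Difference = 0.240 − 0.229 = 0.011.
The mean is pulled above the mode by the posterior's right skew.

0.011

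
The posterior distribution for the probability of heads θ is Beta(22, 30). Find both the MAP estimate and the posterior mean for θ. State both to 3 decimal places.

Mode = (22−1)/(22+30−2) = 21/50 = 0.420.
Mean = 22/(22+30) = 22/52 = 0.423.

θ_MAP = 0.420, E[θ|data] = 0.423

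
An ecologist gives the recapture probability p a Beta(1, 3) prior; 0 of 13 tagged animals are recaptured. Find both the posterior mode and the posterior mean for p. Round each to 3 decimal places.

Posterior: Beta(1+0, 3+13) = Beta(1, 16).
Since α = 1 ≤ 1 and β > 1, the Beta density is monotone decreasing on [0,1]; the mode is at 0.
Mean = 1/(1+16) = 0.059.

posterior mode = 0.000, posterior mean = 0.059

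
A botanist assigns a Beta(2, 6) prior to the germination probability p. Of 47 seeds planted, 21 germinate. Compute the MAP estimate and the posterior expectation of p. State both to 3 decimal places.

Posterior: Beta(2+21, 6+26) = Beta(23, 32).
Mode = (23−1)/(23+32−2) = 22/53 = 0.415.
Mean = 23/(23+32) = 23/55 = 0.418.

MAP estimate = 0.415, posterior expectation = 0.418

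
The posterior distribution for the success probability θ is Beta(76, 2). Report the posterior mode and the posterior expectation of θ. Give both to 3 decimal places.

Mode = (76−1)/(76+2−2) = 75/76 = 0.987.
Mean = 76/(76+2) = 76/78 = 0.974.

MAP = 0.987; posterior mean = 0.974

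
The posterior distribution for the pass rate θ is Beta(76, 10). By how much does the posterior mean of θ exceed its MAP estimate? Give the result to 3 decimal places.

Mode = (76−1)/(76+10−2) = 75/84 = 0.893.
Mean = 76/(76+10) = 76/86 = 0.884.
Difference = 0.884 − 0.893 = -0.009.

-0.009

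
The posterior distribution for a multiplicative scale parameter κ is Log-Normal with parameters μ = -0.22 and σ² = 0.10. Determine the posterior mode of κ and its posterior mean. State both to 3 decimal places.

Mode = exp(μ − σ²) = exp(-0.32) = 0.726.
Mean = exp(μ + σ²/2) = exp(-0.170) = 0.844.
The mean is pulled above the mode by the posterior's right skew.

posterior mode = 0.726, posterior mean = 0.844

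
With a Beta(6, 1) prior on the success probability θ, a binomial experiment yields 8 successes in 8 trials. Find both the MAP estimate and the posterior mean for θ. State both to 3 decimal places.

Posterior: Beta(6+8, 1+0) = Beta(14, 1).
Since β = 1 ≤ 1 and α > 1, the Beta density is monotone increasing on [0,1]; the mode is at 1.
Mean = 14/(14+1) = 0.933.

MAP = 1.000; posterior mean = 0.933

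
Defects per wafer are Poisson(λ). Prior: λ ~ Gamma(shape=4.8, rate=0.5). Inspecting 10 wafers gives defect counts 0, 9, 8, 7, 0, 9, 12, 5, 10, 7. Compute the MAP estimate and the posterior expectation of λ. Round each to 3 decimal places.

Σ counts = 67. Posterior: Gamma(shape = 4.8+67 = 71.8, rate = 0.5+10 = 10.5).
Mode = (α−1)/β = 70.8/10.5 = 6.743.
Mean = α/β = 71.8/10.5 = 6.838.

MAP = 6.743; posterior mean = 6.838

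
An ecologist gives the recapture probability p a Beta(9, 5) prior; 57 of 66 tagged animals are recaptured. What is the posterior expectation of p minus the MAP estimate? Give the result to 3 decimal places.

Posterior: Beta(9+57, 5+9) = Beta(66, 14).
Mode = (66−1)/(66+14−2) = 65/78 = 0.833.
Mean = 66/(66+14) = 66/80 = 0.825.
Difference = 0.825 − 0.833 = -0.008.

-0.008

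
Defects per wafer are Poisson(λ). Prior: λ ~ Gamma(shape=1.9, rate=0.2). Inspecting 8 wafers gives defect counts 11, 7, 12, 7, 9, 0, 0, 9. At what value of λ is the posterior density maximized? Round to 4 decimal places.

Σ counts = 55. Posterior: Gamma(shape = 1.9+55 = 56.9, rate = 0.2+8 = 8.2).
Mode = (α−1)/β = 55.9/8.2 = 6.8171.
Mean = α/β = 56.9/8.2 = 6.9390.
This is the posterior mode — the MAP estimate.

6.8171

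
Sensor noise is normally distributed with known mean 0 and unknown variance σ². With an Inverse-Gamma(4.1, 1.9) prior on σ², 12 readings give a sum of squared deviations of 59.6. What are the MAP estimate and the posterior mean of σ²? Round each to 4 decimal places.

Posterior: Inverse-Gamma(shape = 4.1+12/2 = 10.1, scale = 1.9+59.6/2 = 31.7).
Mode = β/(α+1) = 31.7/11.1 = 2.8559.
Mean = β/(α−1) = 31.7/9.1 = 3.4835.
The posterior is right-skewed, so the mean exceeds the mode.

MAP = 2.8559, posterior mean = 3.4835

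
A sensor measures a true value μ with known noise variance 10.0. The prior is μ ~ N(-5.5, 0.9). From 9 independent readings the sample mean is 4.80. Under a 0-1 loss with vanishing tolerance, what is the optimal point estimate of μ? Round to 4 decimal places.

-0.8906

Posterior for μ is Normal. Precision-weighted mean: (1/0.9·-5.5 + 9/10.0·4.80) / (1/0.9 + 9/10.0) = -0.8906.
A Normal posterior is symmetric, so mode = mean.
This is the posterior mode — the MAP estimate.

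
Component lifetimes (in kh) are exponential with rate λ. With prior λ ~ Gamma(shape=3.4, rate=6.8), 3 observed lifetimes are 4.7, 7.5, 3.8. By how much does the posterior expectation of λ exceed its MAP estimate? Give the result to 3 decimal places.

0.044

Σ times = 16.0. Posterior: Gamma(shape = 3.4+3 = 6.4, rate = 6.8+16.0 = 22.8).
Mode = (α−1)/β = 5.4/22.8 = 0.237.
Mean = α/β = 6.4/22.8 = 0.281.
Difference = 0.281 − 0.237 = 0.044.
Mean > mode: the posterior has a right tail.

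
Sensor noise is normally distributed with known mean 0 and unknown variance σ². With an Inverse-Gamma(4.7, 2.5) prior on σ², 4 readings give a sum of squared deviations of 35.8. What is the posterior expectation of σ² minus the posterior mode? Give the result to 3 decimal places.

0.930

Posterior: Inverse-Gamma(shape = 4.7+4/2 = 6.7, scale = 2.5+35.8/2 = 20.4).
Mode = β/(α+1) = 20.4/7.7 = 2.649.
Mean = β/(α−1) = 20.4/5.7 = 3.579.
Difference = 3.579 − 2.649 = 0.930.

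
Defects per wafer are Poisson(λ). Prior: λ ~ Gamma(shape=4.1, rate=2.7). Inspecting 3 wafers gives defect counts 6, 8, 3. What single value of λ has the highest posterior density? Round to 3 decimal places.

Σ counts = 17. Posterior: Gamma(shape = 4.1+17 = 21.1, rate = 2.7+3 = 5.7).
Mode = (α−1)/β = 20.1/5.7 = 3.526.
Mean = α/β = 21.1/5.7 = 3.702.
This is the posterior mode — the MAP estimate.

3.526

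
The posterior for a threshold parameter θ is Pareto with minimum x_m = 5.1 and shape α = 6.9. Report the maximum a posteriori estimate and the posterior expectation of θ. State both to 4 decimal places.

maximum a posteriori estimate = 5.1000, posterior expectation = 5.9644

The Pareto density is strictly decreasing on [x_m, ∞), so the mode is x_m = 5.1000.
Mean = α·x_m/(α−1) = 6.9·5.1/5.9 = 5.9644.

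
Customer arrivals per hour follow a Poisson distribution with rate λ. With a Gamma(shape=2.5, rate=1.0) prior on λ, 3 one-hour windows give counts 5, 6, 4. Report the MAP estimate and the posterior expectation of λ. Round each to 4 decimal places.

Σ counts = 15. Posterior: Gamma(shape = 2.5+15 = 17.5, rate = 1.0+3 = 4.0).
Mode = (α−1)/β = 16.5/4.0 = 4.1250.
Mean = α/β = 17.5/4.0 = 4.3750.

MAP = 4.1250, posterior mean = 4.3750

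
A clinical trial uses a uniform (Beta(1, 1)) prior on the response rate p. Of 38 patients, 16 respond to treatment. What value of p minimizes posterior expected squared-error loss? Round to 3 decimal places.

0.425

Posterior: Beta(1+16, 1+22) = Beta(17, 23).
Mode = (17−1)/(17+23−2) = 16/38 = 0.421.
With a flat prior the MAP equals the MLE, 16/38.
Mean = 17/(17+23) = 17/40 = 0.425.
Squared-error loss ⇒ the optimal estimator is the posterior mean.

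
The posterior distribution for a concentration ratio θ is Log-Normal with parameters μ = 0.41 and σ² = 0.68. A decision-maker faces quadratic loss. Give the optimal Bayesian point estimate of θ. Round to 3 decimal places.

Mode = exp(μ − σ²) = exp(-0.27) = 0.763.
Mean = exp(μ + σ²/2) = exp(0.750) = 2.117.
Quadratic loss ⇒ the optimal estimator is the posterior mean.

2.117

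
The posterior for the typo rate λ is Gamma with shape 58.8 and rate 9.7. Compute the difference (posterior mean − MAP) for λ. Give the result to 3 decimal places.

0.103

Mode = (α−1)/β = 57.8/9.7 = 5.959.
Mean = α/β = 58.8/9.7 = 6.062.
Difference = 6.062 − 5.959 = 0.103.
The posterior is right-skewed, so the mean exceeds the mode.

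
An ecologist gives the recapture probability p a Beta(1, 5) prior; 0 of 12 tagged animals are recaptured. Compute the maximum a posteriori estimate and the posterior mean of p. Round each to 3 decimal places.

maximum a posteriori estimate = 0.000, posterior mean = 0.056

Posterior: Beta(1+0, 5+12) = Beta(1, 17).
Since α = 1 ≤ 1 and β > 1, the Beta density is monotone decreasing on [0,1]; the mode is at 0.
Mean = 1/(1+17) = 0.056.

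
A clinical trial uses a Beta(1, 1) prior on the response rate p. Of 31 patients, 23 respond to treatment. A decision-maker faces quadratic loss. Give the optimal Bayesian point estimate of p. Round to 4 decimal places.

Posterior: Beta(1+23, 1+8) = Beta(24, 9).
Mode = (24−1)/(24+9−2) = 23/31 = 0.7419.
Mean = 24/(24+9) = 24/33 = 0.7273.
Quadratic loss ⇒ the optimal estimator is the posterior mean.

0.7273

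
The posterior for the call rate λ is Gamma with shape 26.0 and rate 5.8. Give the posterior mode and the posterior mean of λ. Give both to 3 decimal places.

Mode = (α−1)/β = 25.0/5.8 = 4.310.
Mean = α/β = 26.0/5.8 = 4.483.
Mean > mode: the posterior has a right tail.

posterior mode = 4.310, posterior mean = 4.483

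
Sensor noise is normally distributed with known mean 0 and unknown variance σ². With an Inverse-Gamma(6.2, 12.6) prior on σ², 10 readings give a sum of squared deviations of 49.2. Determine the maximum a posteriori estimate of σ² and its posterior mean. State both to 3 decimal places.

Posterior: Inverse-Gamma(shape = 6.2+10/2 = 11.2, scale = 12.6+49.2/2 = 37.2).
Mode = β/(α+1) = 37.2/12.2 = 3.049.
Mean = β/(α−1) = 37.2/10.2 = 3.647.
Mean > mode: the posterior has a right tail.

MAP = 3.049, posterior mean = 3.647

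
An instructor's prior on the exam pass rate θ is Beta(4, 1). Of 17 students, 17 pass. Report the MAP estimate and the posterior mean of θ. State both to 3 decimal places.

MAP: 1.000. Posterior mean: 0.955.

Posterior: Beta(4+17, 1+0) = Beta(21, 1).
Since β = 1 ≤ 1 and α > 1, the Beta density is monotone increasing on [0,1]; the mode is at 1.
Mean = 21/(21+1) = 0.955.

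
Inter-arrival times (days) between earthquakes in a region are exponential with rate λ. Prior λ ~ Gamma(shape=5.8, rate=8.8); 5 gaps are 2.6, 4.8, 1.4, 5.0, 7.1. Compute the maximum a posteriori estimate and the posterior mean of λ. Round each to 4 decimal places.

Σ times = 20.9. Posterior: Gamma(shape = 5.8+5 = 10.8, rate = 8.8+20.9 = 29.7).
Mode = (α−1)/β = 9.8/29.7 = 0.3300.
Mean = α/β = 10.8/29.7 = 0.3636.

MAP: 0.3300. Posterior mean: 0.3636.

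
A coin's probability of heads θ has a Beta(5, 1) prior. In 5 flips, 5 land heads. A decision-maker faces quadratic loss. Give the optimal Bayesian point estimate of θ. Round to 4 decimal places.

0.9091

Posterior: Beta(5+5, 1+0) = Beta(10, 1).
Since β = 1 ≤ 1 and α > 1, the Beta density is monotone increasing on [0,1]; the mode is at 1.
Mean = 10/(10+1) = 0.9091.
Quadratic loss ⇒ the optimal estimator is the posterior mean.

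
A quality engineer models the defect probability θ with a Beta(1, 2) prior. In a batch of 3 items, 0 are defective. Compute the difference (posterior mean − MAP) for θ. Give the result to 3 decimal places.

Posterior: Beta(1+0, 2+3) = Beta(1, 5).
Since α = 1 ≤ 1 and β > 1, the Beta density is monotone decreasing on [0,1]; the mode is at 0.
Mean = 1/(1+5) = 0.167.
Difference = 0.167 − 0.000 = 0.167.
Mean > mode: the posterior has a right tail.

0.167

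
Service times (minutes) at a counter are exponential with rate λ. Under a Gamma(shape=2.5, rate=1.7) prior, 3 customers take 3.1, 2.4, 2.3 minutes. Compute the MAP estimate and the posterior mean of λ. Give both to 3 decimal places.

Σ times = 7.8. Posterior: Gamma(shape = 2.5+3 = 5.5, rate = 1.7+7.8 = 9.5).
Mode = (α−1)/β = 4.5/9.5 = 0.474.
Mean = α/β = 5.5/9.5 = 0.579.

MAP estimate = 0.474, posterior mean = 0.579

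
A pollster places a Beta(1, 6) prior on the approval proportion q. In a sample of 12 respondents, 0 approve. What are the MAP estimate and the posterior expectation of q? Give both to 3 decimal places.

Posterior: Beta(1+0, 6+12) = Beta(1, 18).
Since α = 1 ≤ 1 and β > 1, the Beta density is monotone decreasing on [0,1]; the mode is at 0.
Mean = 1/(1+18) = 0.053.

MAP estimate = 0.000, posterior expectation = 0.053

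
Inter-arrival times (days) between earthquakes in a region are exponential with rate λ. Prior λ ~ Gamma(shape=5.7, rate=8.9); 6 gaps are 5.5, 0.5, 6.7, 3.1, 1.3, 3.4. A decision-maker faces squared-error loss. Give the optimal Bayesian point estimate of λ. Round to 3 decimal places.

Σ times = 20.5. Posterior: Gamma(shape = 5.7+6 = 11.7, rate = 8.9+20.5 = 29.4).
Mode = (α−1)/β = 10.7/29.4 = 0.364.
Mean = α/β = 11.7/29.4 = 0.398.
Squared-error loss ⇒ the optimal estimator is the posterior mean.

0.398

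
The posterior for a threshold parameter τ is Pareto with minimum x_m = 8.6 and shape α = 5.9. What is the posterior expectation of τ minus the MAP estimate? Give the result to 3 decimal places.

1.755

The Pareto density is strictly decreasing on [x_m, ∞), so the mode is x_m = 8.600.
Mean = α·x_m/(α−1) = 5.9·8.6/4.9 = 10.355.
Difference = 10.355 − 8.600 = 1.755.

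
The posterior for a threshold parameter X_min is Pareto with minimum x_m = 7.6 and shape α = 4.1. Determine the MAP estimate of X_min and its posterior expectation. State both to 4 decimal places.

The Pareto density is strictly decreasing on [x_m, ∞), so the mode is x_m = 7.6000.
Mean = α·x_m/(α−1) = 4.1·7.6/3.1 = 10.0516.
The mean is pulled above the mode by the posterior's right skew.

MAP estimate = 7.6000, posterior expectation = 10.0516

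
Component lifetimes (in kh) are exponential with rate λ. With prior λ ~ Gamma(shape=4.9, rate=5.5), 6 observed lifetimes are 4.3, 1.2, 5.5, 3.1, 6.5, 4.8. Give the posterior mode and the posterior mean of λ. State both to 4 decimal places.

λ_MAP = 0.3204, E[λ|data] = 0.3528

Σ times = 25.4. Posterior: Gamma(shape = 4.9+6 = 10.9, rate = 5.5+25.4 = 30.9).
Mode = (α−1)/β = 9.9/30.9 = 0.3204.
Mean = α/β = 10.9/30.9 = 0.3528.
The posterior is right-skewed, so the mean exceeds the mode.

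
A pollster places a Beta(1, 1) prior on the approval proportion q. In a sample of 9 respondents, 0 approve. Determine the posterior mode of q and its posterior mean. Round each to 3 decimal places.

Posterior: Beta(1+0, 1+9) = Beta(1, 10).
Since α = 1 ≤ 1 and β > 1, the Beta density is monotone decreasing on [0,1]; the mode is at 0.
Mean = 1/(1+10) = 0.091.
Right-skewed posterior ⇒ mode < mean.

MAP = 0.000, posterior mean = 0.091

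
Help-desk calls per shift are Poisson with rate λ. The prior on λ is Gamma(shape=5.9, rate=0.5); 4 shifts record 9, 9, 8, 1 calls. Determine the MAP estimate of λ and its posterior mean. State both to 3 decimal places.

MAP: 7.089. Posterior mean: 7.311.

Σ counts = 27. Posterior: Gamma(shape = 5.9+27 = 32.9, rate = 0.5+4 = 4.5).
Mode = (α−1)/β = 31.9/4.5 = 7.089.
Mean = α/β = 32.9/4.5 = 7.311.
The posterior is right-skewed, so the mean exceeds the mode.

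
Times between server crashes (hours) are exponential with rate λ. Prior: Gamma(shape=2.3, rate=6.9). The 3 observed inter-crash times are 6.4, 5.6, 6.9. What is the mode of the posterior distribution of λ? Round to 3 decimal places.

Σ times = 18.9. Posterior: Gamma(shape = 2.3+3 = 5.3, rate = 6.9+18.9 = 25.8).
Mode = (α−1)/β = 4.3/25.8 = 0.167.
Mean = α/β = 5.3/25.8 = 0.205.
This is the posterior mode — the MAP estimate.

0.167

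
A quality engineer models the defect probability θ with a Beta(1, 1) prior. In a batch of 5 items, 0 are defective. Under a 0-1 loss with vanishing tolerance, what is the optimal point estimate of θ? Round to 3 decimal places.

0.000

Posterior: Beta(1+0, 1+5) = Beta(1, 6).
Since α = 1 ≤ 1 and β > 1, the Beta density is monotone decreasing on [0,1]; the mode is at 0.
Mean = 1/(1+6) = 0.143.
This is the posterior mode — the MAP estimate.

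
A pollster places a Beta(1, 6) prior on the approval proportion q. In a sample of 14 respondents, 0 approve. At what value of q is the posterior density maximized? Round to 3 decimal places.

0.000

Posterior: Beta(1+0, 6+14) = Beta(1, 20).
Since α = 1 ≤ 1 and β > 1, the Beta density is monotone decreasing on [0,1]; the mode is at 0.
Mean = 1/(1+20) = 0.048.
This is the posterior mode — the MAP estimate.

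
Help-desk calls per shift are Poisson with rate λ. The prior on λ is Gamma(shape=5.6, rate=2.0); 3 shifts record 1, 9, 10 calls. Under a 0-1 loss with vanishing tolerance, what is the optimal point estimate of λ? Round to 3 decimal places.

4.920

Σ counts = 20. Posterior: Gamma(shape = 5.6+20 = 25.6, rate = 2.0+3 = 5.0).
Mode = (α−1)/β = 24.6/5.0 = 4.920.
Mean = α/β = 25.6/5.0 = 5.120.
This is the posterior mode — the MAP estimate.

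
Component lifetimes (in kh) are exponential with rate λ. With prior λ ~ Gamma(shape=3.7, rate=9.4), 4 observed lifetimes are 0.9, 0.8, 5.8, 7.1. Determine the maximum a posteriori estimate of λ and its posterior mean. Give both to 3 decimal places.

maximum a posteriori estimate = 0.279, posterior mean = 0.321

Σ times = 14.6. Posterior: Gamma(shape = 3.7+4 = 7.7, rate = 9.4+14.6 = 24.0).
Mode = (α−1)/β = 6.7/24.0 = 0.279.
Mean = α/β = 7.7/24.0 = 0.321.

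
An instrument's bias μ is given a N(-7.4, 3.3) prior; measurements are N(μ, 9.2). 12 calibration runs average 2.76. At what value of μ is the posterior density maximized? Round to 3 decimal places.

Posterior for μ is Normal. Precision-weighted mean: (1/3.3·-7.4 + 12/9.2·2.76) / (1/3.3 + 12/9.2) = 0.845.
A Normal posterior is symmetric, so mode = mean.
This is the posterior mode — the MAP estimate.

0.845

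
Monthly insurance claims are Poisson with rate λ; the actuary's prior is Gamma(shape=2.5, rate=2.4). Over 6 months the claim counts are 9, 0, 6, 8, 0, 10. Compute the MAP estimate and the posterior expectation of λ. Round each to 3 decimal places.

Σ counts = 33. Posterior: Gamma(shape = 2.5+33 = 35.5, rate = 2.4+6 = 8.4).
Mode = (α−1)/β = 34.5/8.4 = 4.107.
Mean = α/β = 35.5/8.4 = 4.226.
The mean is pulled above the mode by the posterior's right skew.

MAP: 4.107. Posterior mean: 4.226.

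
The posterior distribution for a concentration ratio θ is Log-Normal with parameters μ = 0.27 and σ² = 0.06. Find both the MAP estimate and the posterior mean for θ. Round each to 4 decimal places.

Mode = exp(μ − σ²) = exp(0.21) = 1.2337.
Mean = exp(μ + σ²/2) = exp(0.300) = 1.3499.
Mean > mode: the posterior has a right tail.

MAP = 1.2337; posterior mean = 1.3499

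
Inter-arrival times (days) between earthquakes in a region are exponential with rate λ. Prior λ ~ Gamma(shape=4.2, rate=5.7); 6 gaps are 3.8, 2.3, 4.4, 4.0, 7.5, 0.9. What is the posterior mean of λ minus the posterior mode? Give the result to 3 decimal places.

Σ times = 22.9. Posterior: Gamma(shape = 4.2+6 = 10.2, rate = 5.7+22.9 = 28.6).
Mode = (α−1)/β = 9.2/28.6 = 0.322.
Mean = α/β = 10.2/28.6 = 0.357.
Difference = 0.357 − 0.322 = 0.035.
The posterior is right-skewed, so the mean exceeds the mode.

0.035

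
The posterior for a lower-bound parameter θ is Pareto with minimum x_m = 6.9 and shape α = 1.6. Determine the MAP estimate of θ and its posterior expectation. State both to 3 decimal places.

θ_MAP = 6.900, E[θ|data] = 18.400

The Pareto density is strictly decreasing on [x_m, ∞), so the mode is x_m = 6.900.
Mean = α·x_m/(α−1) = 1.6·6.9/0.6 = 18.400.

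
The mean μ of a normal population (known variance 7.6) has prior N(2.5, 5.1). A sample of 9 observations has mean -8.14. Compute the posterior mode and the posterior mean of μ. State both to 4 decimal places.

Posterior for μ is Normal. Precision-weighted mean: (1/5.1·2.5 + 9/7.6·-8.14) / (1/5.1 + 9/7.6) = -6.6285.
A Normal posterior is symmetric, so mode = mean.

MAP = -6.6285, posterior mean = -6.6285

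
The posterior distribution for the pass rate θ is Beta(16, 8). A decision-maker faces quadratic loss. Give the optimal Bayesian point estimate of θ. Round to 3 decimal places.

0.667

Mode = (16−1)/(16+8−2) = 15/22 = 0.682.
Mean = 16/(16+8) = 16/24 = 0.667.
Quadratic loss ⇒ the optimal estimator is the posterior mean.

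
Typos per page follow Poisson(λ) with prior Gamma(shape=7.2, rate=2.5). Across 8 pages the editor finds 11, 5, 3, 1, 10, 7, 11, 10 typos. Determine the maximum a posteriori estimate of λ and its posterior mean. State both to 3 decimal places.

Σ counts = 58. Posterior: Gamma(shape = 7.2+58 = 65.2, rate = 2.5+8 = 10.5).
Mode = (α−1)/β = 64.2/10.5 = 6.114.
Mean = α/β = 65.2/10.5 = 6.210.

MAP = 6.114, posterior mean = 6.210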